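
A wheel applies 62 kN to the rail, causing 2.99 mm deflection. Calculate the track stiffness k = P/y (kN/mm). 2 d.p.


Track stiffness k = P / y
k = 62 / 2.99
k = 20.74 kN/mm

20.74


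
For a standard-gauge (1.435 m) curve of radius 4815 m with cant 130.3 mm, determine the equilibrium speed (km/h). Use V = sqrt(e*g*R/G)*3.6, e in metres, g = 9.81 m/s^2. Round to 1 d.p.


Convert cant: e = 130.3 mm = 0.1303 m
V_ms = sqrt(0.1303 * 9.81 * 4815 / 1.435)
V_ms = sqrt(4289.017453) = 65.4906 m/s
V = 65.4906 * 3.6 = 235.8 km/h

235.8


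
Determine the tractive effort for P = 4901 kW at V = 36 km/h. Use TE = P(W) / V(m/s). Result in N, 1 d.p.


Convert: P = 4901 kW = 4901000 W
V = 36 / 3.6 = 10.0 m/s
TE = 4901000 / 10.0
TE = 490100.0 N

490100.0


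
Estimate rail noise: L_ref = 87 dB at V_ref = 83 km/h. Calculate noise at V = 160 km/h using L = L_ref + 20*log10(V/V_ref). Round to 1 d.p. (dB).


V/V_ref = 160 / 83 = 1.927711
log10(1.927711) = 0.285042
20 * 0.285042 = 5.7008
L = 87 + 5.7008 = 92.7 dB

92.7


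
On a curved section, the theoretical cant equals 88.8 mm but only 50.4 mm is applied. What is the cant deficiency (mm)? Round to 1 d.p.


Cant deficiency = equilibrium cant - actual cant
CD = 88.8 - 50.4
CD = 38.4 mm

38.4


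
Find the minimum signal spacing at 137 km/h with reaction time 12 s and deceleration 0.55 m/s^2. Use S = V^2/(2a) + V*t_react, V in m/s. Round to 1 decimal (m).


V = 137 / 3.6 = 38.0556 m/s
Braking distance = 38.0556^2 / (2*0.55) = 1316.5685 m
Sighting distance = 38.0556 * 12 = 456.6667 m
S = 1316.5685 + 456.6667 = 1773.2 m

1773.2


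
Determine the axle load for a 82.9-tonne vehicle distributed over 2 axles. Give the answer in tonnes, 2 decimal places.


Load per axle = total weight / number of axles
Load = 82.9 / 2
Load = 41.45 tonnes

41.45


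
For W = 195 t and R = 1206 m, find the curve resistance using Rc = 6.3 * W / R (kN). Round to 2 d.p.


Rc = 6.3 * W / R
Rc = 6.3 * 195 / 1206
Rc = 1228.5 / 1206
Rc = 1.02 kN

1.02


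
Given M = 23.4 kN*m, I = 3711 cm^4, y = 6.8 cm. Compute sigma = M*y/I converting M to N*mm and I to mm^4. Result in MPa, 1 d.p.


Convert units:
M = 23.4 kN*m = 23400000 N*mm
y = 6.8 cm = 68 mm
I = 3711 cm^4 = 37110000 mm^4
sigma = 23400000 * 68 / 37110000
sigma = 42.9 MPa

42.9


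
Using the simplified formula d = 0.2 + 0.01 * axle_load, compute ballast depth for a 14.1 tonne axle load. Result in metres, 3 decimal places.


d = 0.2 + 0.01 * 14.1
d = 0.2 + 0.141
d = 0.341 m

0.341


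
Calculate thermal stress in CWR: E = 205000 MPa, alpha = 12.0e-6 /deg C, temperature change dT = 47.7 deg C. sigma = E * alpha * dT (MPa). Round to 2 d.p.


sigma = E * alpha * dT
sigma = 205000 * 12.0e-6 * 47.7
sigma = 2.46 * 47.7
sigma = 117.34 MPa

117.34


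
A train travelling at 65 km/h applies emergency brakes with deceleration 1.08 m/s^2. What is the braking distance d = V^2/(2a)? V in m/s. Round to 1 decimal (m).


Convert speed: V = 65 / 3.6 = 18.0556 m/s
V^2 = 326.0031
d = 326.0031 / (2 * 1.08)
d = 326.0031 / 2.16
d = 150.9 m

150.9


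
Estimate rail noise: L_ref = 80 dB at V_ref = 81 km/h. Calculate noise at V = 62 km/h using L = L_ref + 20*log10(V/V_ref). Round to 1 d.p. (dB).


V/V_ref = 62 / 81 = 0.765432
log10(0.765432) = -0.116093
20 * -0.116093 = -2.3219
L = 80 + -2.3219 = 77.7 dB

77.7


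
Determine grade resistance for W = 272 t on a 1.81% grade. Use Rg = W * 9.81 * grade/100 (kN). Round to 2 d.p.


Rg = W * 9.81 * grade / 100
Rg = 272 * 9.81 * 1.81 / 100
Rg = 2668.32 * 0.0181
Rg = 48.30 kN

48.30


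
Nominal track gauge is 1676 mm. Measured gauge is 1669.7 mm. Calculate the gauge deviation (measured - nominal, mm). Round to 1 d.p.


Deviation = measured - nominal
Deviation = 1669.7 - 1676
Deviation = -6.3 mm

-6.3


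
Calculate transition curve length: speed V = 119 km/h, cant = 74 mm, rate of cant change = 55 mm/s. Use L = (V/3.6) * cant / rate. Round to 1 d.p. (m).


Convert speed: V = 119 / 3.6 = 33.0556 m/s
L = 33.0556 * 74 / 55
L = 2446.1111 / 55
L = 44.5 m

44.5


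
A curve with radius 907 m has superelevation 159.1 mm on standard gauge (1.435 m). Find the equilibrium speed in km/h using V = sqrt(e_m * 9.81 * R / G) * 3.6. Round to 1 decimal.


Convert cant: e = 159.1 mm = 0.1591 m
V_ms = sqrt(0.1591 * 9.81 * 907 / 1.435)
V_ms = sqrt(986.494284) = 31.4085 m/s
V = 31.4085 * 3.6 = 113.1 km/h

113.1


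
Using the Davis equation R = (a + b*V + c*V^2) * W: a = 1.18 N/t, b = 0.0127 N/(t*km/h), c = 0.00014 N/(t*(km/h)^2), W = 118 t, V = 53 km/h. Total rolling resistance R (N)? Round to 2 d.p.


b*V = 0.0127 * 53 = 0.6731
c*V^2 = 0.00014 * 2809 = 0.39326
R_per_t = 1.18 + 0.6731 + 0.39326 = 2.24636 N/t
R_total = 2.24636 * 118 = 265.07 N

265.07


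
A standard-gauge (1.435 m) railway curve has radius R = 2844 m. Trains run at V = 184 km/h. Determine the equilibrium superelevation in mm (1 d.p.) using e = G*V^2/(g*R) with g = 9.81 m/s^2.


Convert speed: V = 184 / 3.6 = 51.1111 m/s
Apply formula: e = 1.435 * 51.1111^2 / (9.81 * 2844)
e = 1.435 * 2612.3457 / 27899.64
e = 0.134364 m = 134.4 mm

134.4


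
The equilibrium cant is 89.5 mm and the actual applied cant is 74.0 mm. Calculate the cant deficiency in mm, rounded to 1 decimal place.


Cant deficiency = equilibrium cant - actual cant
CD = 89.5 - 74.0
CD = 15.5 mm

15.5


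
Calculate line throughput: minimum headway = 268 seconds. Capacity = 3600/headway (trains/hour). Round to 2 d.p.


Capacity = 3600 / headway
Capacity = 3600 / 268
Capacity = 13.43 trains/hour

13.43


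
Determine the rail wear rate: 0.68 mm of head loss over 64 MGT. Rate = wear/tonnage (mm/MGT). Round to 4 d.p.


Wear rate = total wear / cumulative tonnage
Rate = 0.68 / 64
Rate = 0.0106 mm/MGT

0.0106


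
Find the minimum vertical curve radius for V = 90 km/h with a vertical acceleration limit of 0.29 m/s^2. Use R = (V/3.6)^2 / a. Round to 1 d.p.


Convert speed: V = 90 / 3.6 = 25.0 m/s
V^2 = 625.0 m^2/s^2
R_v = 625.0 / 0.29
R_v = 2155.2 m

2155.2


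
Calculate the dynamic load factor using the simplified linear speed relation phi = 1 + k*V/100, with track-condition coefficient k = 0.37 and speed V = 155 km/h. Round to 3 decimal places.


phi = 1 + k * V / 100
phi = 1 + 0.37 * 155 / 100
phi = 1 + 0.5735
phi = 1.574

1.574


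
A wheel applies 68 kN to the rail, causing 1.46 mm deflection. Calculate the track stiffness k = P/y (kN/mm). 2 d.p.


Track stiffness k = P / y
k = 68 / 1.46
k = 46.58 kN/mm

46.58


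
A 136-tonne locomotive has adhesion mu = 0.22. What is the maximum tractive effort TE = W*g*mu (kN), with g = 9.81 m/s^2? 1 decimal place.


TE_max = W * g * mu
TE_max = 136 * 9.81 * 0.22
TE_max = 1334.16 * 0.22
TE_max = 293.5 kN

293.5


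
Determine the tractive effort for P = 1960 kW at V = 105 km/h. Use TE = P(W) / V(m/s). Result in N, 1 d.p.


Convert: P = 1960 kW = 1960000 W
V = 105 / 3.6 = 29.1667 m/s
TE = 1960000 / 29.1667
TE = 67200.0 N

67200.0


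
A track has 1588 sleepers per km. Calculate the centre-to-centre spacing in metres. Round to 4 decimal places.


Spacing = 1000 m / number of sleepers
Spacing = 1000 / 1588
Spacing = 0.6297 m

0.6297


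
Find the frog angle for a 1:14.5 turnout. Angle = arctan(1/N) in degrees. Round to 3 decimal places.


1/N = 1/14.5 = 0.068966
angle = arctan(0.068966) = 0.068856 rad
angle = 0.068856 * 180/pi = 3.945 degrees

3.945


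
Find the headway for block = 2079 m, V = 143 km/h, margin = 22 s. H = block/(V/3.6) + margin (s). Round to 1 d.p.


V = 143 / 3.6 = 39.7222 m/s
Block traversal time = 2079 / 39.7222 = 52.3385 s
Headway = 52.3385 + 22
Headway = 74.3 s

74.3


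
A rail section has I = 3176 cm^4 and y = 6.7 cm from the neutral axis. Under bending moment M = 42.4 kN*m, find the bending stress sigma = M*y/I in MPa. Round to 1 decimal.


Convert units:
M = 42.4 kN*m = 42400000 N*mm
y = 6.7 cm = 67 mm
I = 3176 cm^4 = 31760000 mm^4
sigma = 42400000 * 67 / 31760000
sigma = 89.4 MPa

89.4


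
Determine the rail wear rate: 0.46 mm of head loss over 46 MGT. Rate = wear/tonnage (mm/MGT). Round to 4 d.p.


Wear rate = total wear / cumulative tonnage
Rate = 0.46 / 46
Rate = 0.0100 mm/MGT

0.0100


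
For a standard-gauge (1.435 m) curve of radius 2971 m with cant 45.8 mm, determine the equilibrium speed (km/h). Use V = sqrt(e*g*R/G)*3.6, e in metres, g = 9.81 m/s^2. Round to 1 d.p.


Convert cant: e = 45.8 mm = 0.0458 m
V_ms = sqrt(0.0458 * 9.81 * 2971 / 1.435)
V_ms = sqrt(930.219065) = 30.4995 m/s
V = 30.4995 * 3.6 = 109.8 km/h

109.8


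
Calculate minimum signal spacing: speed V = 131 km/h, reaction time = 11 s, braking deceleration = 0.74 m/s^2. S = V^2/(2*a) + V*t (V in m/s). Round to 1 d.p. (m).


V = 131 / 3.6 = 36.3889 m/s
Braking distance = 36.3889^2 / (2*0.74) = 894.6968 m
Sighting distance = 36.3889 * 11 = 400.2778 m
S = 894.6968 + 400.2778 = 1295.0 m

1295.0


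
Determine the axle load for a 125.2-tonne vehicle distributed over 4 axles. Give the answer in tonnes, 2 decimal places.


Load per axle = total weight / number of axles
Load = 125.2 / 4
Load = 31.30 tonnes

31.30


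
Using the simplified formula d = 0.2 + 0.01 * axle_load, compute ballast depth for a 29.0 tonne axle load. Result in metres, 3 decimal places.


d = 0.2 + 0.01 * 29.0
d = 0.2 + 0.29
d = 0.490 m

0.490


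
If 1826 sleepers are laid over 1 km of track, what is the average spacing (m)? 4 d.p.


Spacing = 1000 m / number of sleepers
Spacing = 1000 / 1826
Spacing = 0.5476 m

0.5476


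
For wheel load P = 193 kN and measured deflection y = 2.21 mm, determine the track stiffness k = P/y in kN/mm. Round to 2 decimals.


Track stiffness k = P / y
k = 193 / 2.21
k = 87.33 kN/mm

87.33


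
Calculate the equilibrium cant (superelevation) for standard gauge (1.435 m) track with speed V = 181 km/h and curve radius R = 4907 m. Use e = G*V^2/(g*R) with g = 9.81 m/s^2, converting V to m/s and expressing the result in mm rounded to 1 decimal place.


Convert speed: V = 181 / 3.6 = 50.2778 m/s
Apply formula: e = 1.435 * 50.2778^2 / (9.81 * 4907)
e = 1.435 * 2527.8549 / 48137.67
e = 0.075356 m = 75.4 mm

75.4


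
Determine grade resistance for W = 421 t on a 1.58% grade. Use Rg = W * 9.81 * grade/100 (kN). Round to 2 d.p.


Rg = W * 9.81 * grade / 100
Rg = 421 * 9.81 * 1.58 / 100
Rg = 4130.01 * 0.0158
Rg = 65.25 kN

65.25


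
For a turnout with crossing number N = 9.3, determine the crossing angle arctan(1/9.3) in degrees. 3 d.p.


1/N = 1/9.3 = 0.107527
angle = arctan(0.107527) = 0.107115 rad
angle = 0.107115 * 180/pi = 6.137 degrees

6.137


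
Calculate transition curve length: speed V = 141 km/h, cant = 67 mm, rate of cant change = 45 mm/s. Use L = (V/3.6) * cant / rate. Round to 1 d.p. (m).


Convert speed: V = 141 / 3.6 = 39.1667 m/s
L = 39.1667 * 67 / 45
L = 2624.1667 / 45
L = 58.3 m

58.3


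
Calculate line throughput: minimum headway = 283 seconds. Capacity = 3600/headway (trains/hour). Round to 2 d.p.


Capacity = 3600 / headway
Capacity = 3600 / 283
Capacity = 12.72 trains/hour

12.72


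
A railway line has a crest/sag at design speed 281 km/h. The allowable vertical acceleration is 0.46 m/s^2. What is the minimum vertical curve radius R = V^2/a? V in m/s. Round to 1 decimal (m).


Convert speed: V = 281 / 3.6 = 78.0556 m/s
V^2 = 6092.6698 m^2/s^2
R_v = 6092.6698 / 0.46
R_v = 13244.9 m

13244.9


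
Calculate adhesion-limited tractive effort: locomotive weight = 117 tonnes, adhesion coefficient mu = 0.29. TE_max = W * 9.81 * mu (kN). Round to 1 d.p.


TE_max = W * g * mu
TE_max = 117 * 9.81 * 0.29
TE_max = 1147.77 * 0.29
TE_max = 332.9 kN

332.9


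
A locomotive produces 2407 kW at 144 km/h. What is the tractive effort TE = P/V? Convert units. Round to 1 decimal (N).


Convert: P = 2407 kW = 2407000 W
V = 144 / 3.6 = 40.0 m/s
TE = 2407000 / 40.0
TE = 60175.0 N

60175.0


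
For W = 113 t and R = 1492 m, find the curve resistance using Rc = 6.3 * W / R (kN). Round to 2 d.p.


Rc = 6.3 * W / R
Rc = 6.3 * 113 / 1492
Rc = 711.9 / 1492
Rc = 0.48 kN

0.48


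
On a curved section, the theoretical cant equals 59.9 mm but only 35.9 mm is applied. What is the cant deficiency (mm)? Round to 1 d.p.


Cant deficiency = equilibrium cant - actual cant
CD = 59.9 - 35.9
CD = 24.0 mm

24.0


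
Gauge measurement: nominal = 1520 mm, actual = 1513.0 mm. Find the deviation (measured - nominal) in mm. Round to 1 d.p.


Deviation = measured - nominal
Deviation = 1513.0 - 1520
Deviation = -7.0 mm

-7.0


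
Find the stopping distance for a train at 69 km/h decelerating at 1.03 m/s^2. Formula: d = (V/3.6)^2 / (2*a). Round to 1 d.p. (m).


Convert speed: V = 69 / 3.6 = 19.1667 m/s
V^2 = 367.3611
d = 367.3611 / (2 * 1.03)
d = 367.3611 / 2.06
d = 178.3 m

178.3


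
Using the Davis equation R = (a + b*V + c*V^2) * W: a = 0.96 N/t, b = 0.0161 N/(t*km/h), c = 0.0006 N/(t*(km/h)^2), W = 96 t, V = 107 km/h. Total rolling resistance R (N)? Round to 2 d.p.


b*V = 0.0161 * 107 = 1.7227
c*V^2 = 0.0006 * 11449 = 6.8694
R_per_t = 0.96 + 1.7227 + 6.8694 = 9.5521 N/t
R_total = 9.5521 * 96 = 917.00 N

917.00


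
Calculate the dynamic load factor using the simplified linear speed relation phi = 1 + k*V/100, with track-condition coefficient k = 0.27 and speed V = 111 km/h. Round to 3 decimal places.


phi = 1 + k * V / 100
phi = 1 + 0.27 * 111 / 100
phi = 1 + 0.2997
phi = 1.300

1.300


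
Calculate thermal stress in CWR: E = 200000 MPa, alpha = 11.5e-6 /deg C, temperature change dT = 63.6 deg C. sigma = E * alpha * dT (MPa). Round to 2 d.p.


sigma = E * alpha * dT
sigma = 200000 * 11.5e-6 * 63.6
sigma = 2.3 * 63.6
sigma = 146.28 MPa

146.28


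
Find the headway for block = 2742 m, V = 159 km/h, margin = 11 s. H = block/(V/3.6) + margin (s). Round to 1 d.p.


V = 159 / 3.6 = 44.1667 m/s
Block traversal time = 2742 / 44.1667 = 62.083 s
Headway = 62.083 + 11
Headway = 73.1 s

73.1


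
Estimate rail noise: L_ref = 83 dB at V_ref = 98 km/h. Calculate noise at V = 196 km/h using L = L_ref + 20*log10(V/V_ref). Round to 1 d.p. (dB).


V/V_ref = 196 / 98 = 2.0
log10(2.0) = 0.30103
20 * 0.30103 = 6.0206
L = 83 + 6.0206 = 89.0 dB

89.0


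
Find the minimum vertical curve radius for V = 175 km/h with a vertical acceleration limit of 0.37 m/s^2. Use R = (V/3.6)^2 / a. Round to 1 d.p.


Convert speed: V = 175 / 3.6 = 48.6111 m/s
V^2 = 2363.0401 m^2/s^2
R_v = 2363.0401 / 0.37
R_v = 6386.6 m

6386.6


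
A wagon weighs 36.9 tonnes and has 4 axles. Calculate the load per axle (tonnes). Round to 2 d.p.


Load per axle = total weight / number of axles
Load = 36.9 / 4
Load = 9.23 tonnes

9.23


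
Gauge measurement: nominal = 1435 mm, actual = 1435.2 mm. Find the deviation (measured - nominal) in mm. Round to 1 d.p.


Deviation = measured - nominal
Deviation = 1435.2 - 1435
Deviation = 0.2 mm

0.2


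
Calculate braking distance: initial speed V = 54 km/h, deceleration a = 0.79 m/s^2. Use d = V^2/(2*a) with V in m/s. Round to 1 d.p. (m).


Convert speed: V = 54 / 3.6 = 15.0 m/s
V^2 = 225.0
d = 225.0 / (2 * 0.79)
d = 225.0 / 1.58
d = 142.4 m

142.4


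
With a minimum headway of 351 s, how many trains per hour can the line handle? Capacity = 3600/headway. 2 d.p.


Capacity = 3600 / headway
Capacity = 3600 / 351
Capacity = 10.26 trains/hour

10.26


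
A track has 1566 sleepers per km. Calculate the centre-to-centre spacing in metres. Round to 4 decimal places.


Spacing = 1000 m / number of sleepers
Spacing = 1000 / 1566
Spacing = 0.6386 m

0.6386


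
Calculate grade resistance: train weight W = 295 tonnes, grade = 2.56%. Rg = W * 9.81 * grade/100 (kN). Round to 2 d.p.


Rg = W * 9.81 * grade / 100
Rg = 295 * 9.81 * 2.56 / 100
Rg = 2893.95 * 0.0256
Rg = 74.09 kN

74.09


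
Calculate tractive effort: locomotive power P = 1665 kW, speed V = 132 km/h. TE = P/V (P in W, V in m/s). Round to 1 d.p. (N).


Convert: P = 1665 kW = 1665000 W
V = 132 / 3.6 = 36.6667 m/s
TE = 1665000 / 36.6667
TE = 45409.1 N

45409.1


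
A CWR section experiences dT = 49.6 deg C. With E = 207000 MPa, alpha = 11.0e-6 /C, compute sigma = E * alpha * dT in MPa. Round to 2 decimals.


sigma = E * alpha * dT
sigma = 207000 * 11.0e-6 * 49.6
sigma = 2.277 * 49.6
sigma = 112.94 MPa

112.94


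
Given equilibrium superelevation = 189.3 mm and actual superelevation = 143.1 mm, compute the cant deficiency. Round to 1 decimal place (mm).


Cant deficiency = equilibrium cant - actual cant
CD = 189.3 - 143.1
CD = 46.2 mm

46.2


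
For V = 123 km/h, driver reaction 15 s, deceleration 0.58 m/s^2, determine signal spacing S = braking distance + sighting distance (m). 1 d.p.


V = 123 / 3.6 = 34.1667 m/s
Braking distance = 34.1667^2 / (2*0.58) = 1006.3458 m
Sighting distance = 34.1667 * 15 = 512.5 m
S = 1006.3458 + 512.5 = 1518.8 m

1518.8


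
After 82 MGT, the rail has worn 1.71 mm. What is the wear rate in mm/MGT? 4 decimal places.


Wear rate = total wear / cumulative tonnage
Rate = 1.71 / 82
Rate = 0.0209 mm/MGT

0.0209


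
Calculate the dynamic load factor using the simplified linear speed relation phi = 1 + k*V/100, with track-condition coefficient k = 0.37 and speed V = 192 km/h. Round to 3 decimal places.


phi = 1 + k * V / 100
phi = 1 + 0.37 * 192 / 100
phi = 1 + 0.7104
phi = 1.710

1.710


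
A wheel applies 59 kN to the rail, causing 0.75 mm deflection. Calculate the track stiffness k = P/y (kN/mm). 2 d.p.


Track stiffness k = P / y
k = 59 / 0.75
k = 78.67 kN/mm

78.67


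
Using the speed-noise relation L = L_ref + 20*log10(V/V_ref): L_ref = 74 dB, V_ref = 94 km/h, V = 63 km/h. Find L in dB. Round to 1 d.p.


V/V_ref = 63 / 94 = 0.670213
log10(0.670213) = -0.173787
20 * -0.173787 = -3.4757
L = 74 + -3.4757 = 70.5 dB

70.5


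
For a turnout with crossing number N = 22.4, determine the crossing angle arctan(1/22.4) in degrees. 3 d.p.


1/N = 1/22.4 = 0.044643
angle = arctan(0.044643) = 0.044613 rad
angle = 0.044613 * 180/pi = 2.556 degrees

2.556


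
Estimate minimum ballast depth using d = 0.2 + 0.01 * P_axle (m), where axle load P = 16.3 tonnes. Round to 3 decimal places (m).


d = 0.2 + 0.01 * 16.3
d = 0.2 + 0.163
d = 0.363 m

0.363


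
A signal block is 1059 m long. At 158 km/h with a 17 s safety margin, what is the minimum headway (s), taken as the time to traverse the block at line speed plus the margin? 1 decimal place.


V = 158 / 3.6 = 43.8889 m/s
Block traversal time = 1059 / 43.8889 = 24.1291 s
Headway = 24.1291 + 17
Headway = 41.1 s

41.1


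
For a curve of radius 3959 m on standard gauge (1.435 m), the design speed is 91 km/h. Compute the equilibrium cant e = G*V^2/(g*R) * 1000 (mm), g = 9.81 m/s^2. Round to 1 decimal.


Convert speed: V = 91 / 3.6 = 25.2778 m/s
Apply formula: e = 1.435 * 25.2778^2 / (9.81 * 3959)
e = 1.435 * 638.966 / 38837.79
e = 0.023609 m = 23.6 mm

23.6


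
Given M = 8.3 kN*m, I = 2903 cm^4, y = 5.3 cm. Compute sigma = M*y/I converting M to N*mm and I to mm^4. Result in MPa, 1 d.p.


Convert units:
M = 8.3 kN*m = 8300000 N*mm
y = 5.3 cm = 53 mm
I = 2903 cm^4 = 29030000 mm^4
sigma = 8300000 * 53 / 29030000
sigma = 15.2 MPa

15.2


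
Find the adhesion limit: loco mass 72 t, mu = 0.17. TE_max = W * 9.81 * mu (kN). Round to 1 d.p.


TE_max = W * g * mu
TE_max = 72 * 9.81 * 0.17
TE_max = 706.32 * 0.17
TE_max = 120.1 kN

120.1


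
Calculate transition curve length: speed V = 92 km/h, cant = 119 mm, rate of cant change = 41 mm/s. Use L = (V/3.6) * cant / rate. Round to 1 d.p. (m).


Convert speed: V = 92 / 3.6 = 25.5556 m/s
L = 25.5556 * 119 / 41
L = 3041.1111 / 41
L = 74.2 m

74.2


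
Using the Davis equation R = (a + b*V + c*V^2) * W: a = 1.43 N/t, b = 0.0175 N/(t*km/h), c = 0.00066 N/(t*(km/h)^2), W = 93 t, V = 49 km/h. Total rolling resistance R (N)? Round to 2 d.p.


b*V = 0.0175 * 49 = 0.8575
c*V^2 = 0.00066 * 2401 = 1.58466
R_per_t = 1.43 + 0.8575 + 1.58466 = 3.87216 N/t
R_total = 3.87216 * 93 = 360.11 N

360.11


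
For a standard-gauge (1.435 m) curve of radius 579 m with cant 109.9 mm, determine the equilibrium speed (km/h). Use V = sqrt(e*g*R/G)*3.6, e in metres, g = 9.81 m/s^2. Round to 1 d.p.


Convert cant: e = 109.9 mm = 0.1099 m
V_ms = sqrt(0.1099 * 9.81 * 579 / 1.435)
V_ms = sqrt(435.004112) = 20.8568 m/s
V = 20.8568 * 3.6 = 75.1 km/h

75.1


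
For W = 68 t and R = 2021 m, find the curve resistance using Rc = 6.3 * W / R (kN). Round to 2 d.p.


Rc = 6.3 * W / R
Rc = 6.3 * 68 / 2021
Rc = 428.4 / 2021
Rc = 0.21 kN

0.21


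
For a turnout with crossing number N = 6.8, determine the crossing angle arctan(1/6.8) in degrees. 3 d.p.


1/N = 1/6.8 = 0.147059
angle = arctan(0.147059) = 0.146012 rad
angle = 0.146012 * 180/pi = 8.366 degrees

8.366


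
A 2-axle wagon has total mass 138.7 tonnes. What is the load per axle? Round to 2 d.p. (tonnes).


Load per axle = total weight / number of axles
Load = 138.7 / 2
Load = 69.35 tonnes

69.35


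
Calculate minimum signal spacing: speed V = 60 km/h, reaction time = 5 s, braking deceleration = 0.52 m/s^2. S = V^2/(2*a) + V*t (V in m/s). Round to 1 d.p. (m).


V = 60 / 3.6 = 16.6667 m/s
Braking distance = 16.6667^2 / (2*0.52) = 267.094 m
Sighting distance = 16.6667 * 5 = 83.3333 m
S = 267.094 + 83.3333 = 350.4 m

350.4


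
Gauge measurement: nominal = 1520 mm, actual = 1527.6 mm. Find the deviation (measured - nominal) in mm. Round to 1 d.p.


Deviation = measured - nominal
Deviation = 1527.6 - 1520
Deviation = 7.6 mm

7.6


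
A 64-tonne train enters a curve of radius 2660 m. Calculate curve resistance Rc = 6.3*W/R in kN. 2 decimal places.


Rc = 6.3 * W / R
Rc = 6.3 * 64 / 2660
Rc = 403.2 / 2660
Rc = 0.15 kN

0.15


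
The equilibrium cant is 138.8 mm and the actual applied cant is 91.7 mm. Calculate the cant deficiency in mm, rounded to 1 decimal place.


Cant deficiency = equilibrium cant - actual cant
CD = 138.8 - 91.7
CD = 47.1 mm

47.1


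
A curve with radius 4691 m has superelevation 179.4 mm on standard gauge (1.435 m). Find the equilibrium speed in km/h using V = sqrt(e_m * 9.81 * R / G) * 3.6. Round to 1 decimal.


Convert cant: e = 179.4 mm = 0.1794 m
V_ms = sqrt(0.1794 * 9.81 * 4691 / 1.435)
V_ms = sqrt(5753.14047) = 75.8495 m/s
V = 75.8495 * 3.6 = 273.1 km/h

273.1


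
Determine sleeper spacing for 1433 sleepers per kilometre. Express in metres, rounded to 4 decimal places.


Spacing = 1000 m / number of sleepers
Spacing = 1000 / 1433
Spacing = 0.6978 m

0.6978


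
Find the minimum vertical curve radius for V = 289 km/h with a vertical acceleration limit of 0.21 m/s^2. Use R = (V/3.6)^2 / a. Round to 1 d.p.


Convert speed: V = 289 / 3.6 = 80.2778 m/s
V^2 = 6444.5216 m^2/s^2
R_v = 6444.5216 / 0.21
R_v = 30688.2 m

30688.2


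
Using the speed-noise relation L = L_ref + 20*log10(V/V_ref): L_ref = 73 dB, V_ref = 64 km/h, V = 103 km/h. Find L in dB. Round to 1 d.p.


V/V_ref = 103 / 64 = 1.609375
log10(1.609375) = 0.206657
20 * 0.206657 = 4.1331
L = 73 + 4.1331 = 77.1 dB

77.1


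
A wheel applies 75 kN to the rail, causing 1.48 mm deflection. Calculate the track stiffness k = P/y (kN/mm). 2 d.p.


Track stiffness k = P / y
k = 75 / 1.48
k = 50.68 kN/mm

50.68


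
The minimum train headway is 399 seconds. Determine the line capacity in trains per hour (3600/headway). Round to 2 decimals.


Capacity = 3600 / headway
Capacity = 3600 / 399
Capacity = 9.02 trains/hour

9.02


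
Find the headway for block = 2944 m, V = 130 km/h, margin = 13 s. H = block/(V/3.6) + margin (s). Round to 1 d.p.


V = 130 / 3.6 = 36.1111 m/s
Block traversal time = 2944 / 36.1111 = 81.5262 s
Headway = 81.5262 + 13
Headway = 94.5 s

94.5


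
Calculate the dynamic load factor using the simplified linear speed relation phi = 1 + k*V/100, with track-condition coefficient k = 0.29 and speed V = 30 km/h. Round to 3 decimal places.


phi = 1 + k * V / 100
phi = 1 + 0.29 * 30 / 100
phi = 1 + 0.087
phi = 1.087

1.087


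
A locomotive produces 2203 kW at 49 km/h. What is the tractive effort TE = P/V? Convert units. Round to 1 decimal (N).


Convert: P = 2203 kW = 2203000 W
V = 49 / 3.6 = 13.6111 m/s
TE = 2203000 / 13.6111
TE = 161853.1 N

161853.1


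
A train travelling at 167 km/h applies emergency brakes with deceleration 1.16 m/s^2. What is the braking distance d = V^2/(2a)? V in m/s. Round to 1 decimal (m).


Convert speed: V = 167 / 3.6 = 46.3889 m/s
V^2 = 2151.929
d = 2151.929 / (2 * 1.16)
d = 2151.929 / 2.32
d = 927.6 m

927.6


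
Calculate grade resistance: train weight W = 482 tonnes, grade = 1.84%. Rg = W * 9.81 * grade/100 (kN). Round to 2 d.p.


Rg = W * 9.81 * grade / 100
Rg = 482 * 9.81 * 1.84 / 100
Rg = 4728.42 * 0.0184
Rg = 87.00 kN

87.00


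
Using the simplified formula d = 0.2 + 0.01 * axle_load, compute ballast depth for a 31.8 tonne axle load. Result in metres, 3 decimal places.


d = 0.2 + 0.01 * 31.8
d = 0.2 + 0.318
d = 0.518 m

0.518


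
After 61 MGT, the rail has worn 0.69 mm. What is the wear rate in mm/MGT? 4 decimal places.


Wear rate = total wear / cumulative tonnage
Rate = 0.69 / 61
Rate = 0.0113 mm/MGT

0.0113


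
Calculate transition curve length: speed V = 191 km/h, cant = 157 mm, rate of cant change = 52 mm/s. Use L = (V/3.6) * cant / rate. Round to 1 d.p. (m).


Convert speed: V = 191 / 3.6 = 53.0556 m/s
L = 53.0556 * 157 / 52
L = 8329.7222 / 52
L = 160.2 m

160.2


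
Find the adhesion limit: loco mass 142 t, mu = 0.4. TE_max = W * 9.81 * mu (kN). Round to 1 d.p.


TE_max = W * g * mu
TE_max = 142 * 9.81 * 0.4
TE_max = 1393.02 * 0.4
TE_max = 557.2 kN

557.2


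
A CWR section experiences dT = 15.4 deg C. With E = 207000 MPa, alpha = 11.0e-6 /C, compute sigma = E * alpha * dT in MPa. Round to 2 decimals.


sigma = E * alpha * dT
sigma = 207000 * 11.0e-6 * 15.4
sigma = 2.277 * 15.4
sigma = 35.07 MPa

35.07


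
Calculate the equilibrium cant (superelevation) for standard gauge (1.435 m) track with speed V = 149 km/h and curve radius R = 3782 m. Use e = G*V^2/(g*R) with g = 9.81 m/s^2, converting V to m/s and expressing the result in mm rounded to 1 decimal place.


Convert speed: V = 149 / 3.6 = 41.3889 m/s
Apply formula: e = 1.435 * 41.3889^2 / (9.81 * 3782)
e = 1.435 * 1713.0401 / 37101.42
e = 0.066257 m = 66.3 mm

66.3


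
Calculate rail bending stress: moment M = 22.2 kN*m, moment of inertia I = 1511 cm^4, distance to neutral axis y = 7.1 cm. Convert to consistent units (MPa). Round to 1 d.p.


Convert units:
M = 22.2 kN*m = 22200000 N*mm
y = 7.1 cm = 71 mm
I = 1511 cm^4 = 15110000 mm^4
sigma = 22200000 * 71 / 15110000
sigma = 104.3 MPa

104.3


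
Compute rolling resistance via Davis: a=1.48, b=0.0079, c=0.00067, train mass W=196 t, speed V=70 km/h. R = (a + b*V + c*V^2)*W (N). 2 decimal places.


b*V = 0.0079 * 70 = 0.553
c*V^2 = 0.00067 * 4900 = 3.283
R_per_t = 1.48 + 0.553 + 3.283 = 5.316 N/t
R_total = 5.316 * 196 = 1041.94 N

1041.94


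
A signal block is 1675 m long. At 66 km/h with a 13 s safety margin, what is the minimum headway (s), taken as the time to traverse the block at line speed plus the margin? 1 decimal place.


V = 66 / 3.6 = 18.3333 m/s
Block traversal time = 1675 / 18.3333 = 91.3636 s
Headway = 91.3636 + 13
Headway = 104.4 s

104.4


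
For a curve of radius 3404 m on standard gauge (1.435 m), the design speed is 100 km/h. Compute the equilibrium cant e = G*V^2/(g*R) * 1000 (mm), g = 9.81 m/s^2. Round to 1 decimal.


Convert speed: V = 100 / 3.6 = 27.7778 m/s
Apply formula: e = 1.435 * 27.7778^2 / (9.81 * 3404)
e = 1.435 * 771.6049 / 33393.24
e = 0.033158 m = 33.2 mm

33.2


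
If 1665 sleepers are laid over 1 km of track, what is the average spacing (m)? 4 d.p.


Spacing = 1000 m / number of sleepers
Spacing = 1000 / 1665
Spacing = 0.6006 m

0.6006


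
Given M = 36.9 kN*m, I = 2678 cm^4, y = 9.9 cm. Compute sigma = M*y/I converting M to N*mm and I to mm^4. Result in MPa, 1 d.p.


Convert units:
M = 36.9 kN*m = 36900000 N*mm
y = 9.9 cm = 99 mm
I = 2678 cm^4 = 26780000 mm^4
sigma = 36900000 * 99 / 26780000
sigma = 136.4 MPa

136.4


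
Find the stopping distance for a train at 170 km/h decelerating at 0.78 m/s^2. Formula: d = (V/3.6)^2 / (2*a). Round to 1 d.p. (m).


Convert speed: V = 170 / 3.6 = 47.2222 m/s
V^2 = 2229.9383
d = 2229.9383 / (2 * 0.78)
d = 2229.9383 / 1.56
d = 1429.4 m

1429.4


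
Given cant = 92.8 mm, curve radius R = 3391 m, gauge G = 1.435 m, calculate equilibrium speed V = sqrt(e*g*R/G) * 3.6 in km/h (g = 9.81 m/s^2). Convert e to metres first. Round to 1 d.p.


Convert cant: e = 92.8 mm = 0.0928 m
V_ms = sqrt(0.0928 * 9.81 * 3391 / 1.435)
V_ms = sqrt(2151.259852) = 46.3817 m/s
V = 46.3817 * 3.6 = 167.0 km/h

167.0


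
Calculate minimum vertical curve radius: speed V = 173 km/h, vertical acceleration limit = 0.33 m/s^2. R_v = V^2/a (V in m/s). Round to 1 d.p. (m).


Convert speed: V = 173 / 3.6 = 48.0556 m/s
V^2 = 2309.3364 m^2/s^2
R_v = 2309.3364 / 0.33
R_v = 6998.0 m

6998.0


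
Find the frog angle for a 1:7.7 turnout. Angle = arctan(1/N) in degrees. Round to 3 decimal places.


1/N = 1/7.7 = 0.12987
angle = arctan(0.12987) = 0.129147 rad
angle = 0.129147 * 180/pi = 7.400 degrees

7.400


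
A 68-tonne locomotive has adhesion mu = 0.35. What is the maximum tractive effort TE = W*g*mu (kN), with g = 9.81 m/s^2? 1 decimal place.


TE_max = W * g * mu
TE_max = 68 * 9.81 * 0.35
TE_max = 667.08 * 0.35
TE_max = 233.5 kN

233.5


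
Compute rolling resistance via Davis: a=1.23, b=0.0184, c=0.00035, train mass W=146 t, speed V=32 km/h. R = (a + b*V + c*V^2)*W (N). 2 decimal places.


b*V = 0.0184 * 32 = 0.5888
c*V^2 = 0.00035 * 1024 = 0.3584
R_per_t = 1.23 + 0.5888 + 0.3584 = 2.1772 N/t
R_total = 2.1772 * 146 = 317.87 N

317.87


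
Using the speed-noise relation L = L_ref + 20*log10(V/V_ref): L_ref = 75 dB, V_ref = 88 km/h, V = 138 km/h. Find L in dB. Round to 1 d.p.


V/V_ref = 138 / 88 = 1.568182
log10(1.568182) = 0.195396
20 * 0.195396 = 3.9079
L = 75 + 3.9079 = 78.9 dB

78.9


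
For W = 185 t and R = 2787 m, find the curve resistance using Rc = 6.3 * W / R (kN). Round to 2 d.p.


Rc = 6.3 * W / R
Rc = 6.3 * 185 / 2787
Rc = 1165.5 / 2787
Rc = 0.42 kN

0.42


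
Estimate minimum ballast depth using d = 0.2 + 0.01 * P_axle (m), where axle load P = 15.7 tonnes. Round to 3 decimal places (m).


d = 0.2 + 0.01 * 15.7
d = 0.2 + 0.157
d = 0.357 m

0.357


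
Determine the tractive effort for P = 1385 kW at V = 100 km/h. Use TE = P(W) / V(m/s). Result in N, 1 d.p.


Convert: P = 1385 kW = 1385000 W
V = 100 / 3.6 = 27.7778 m/s
TE = 1385000 / 27.7778
TE = 49860.0 N

49860.0


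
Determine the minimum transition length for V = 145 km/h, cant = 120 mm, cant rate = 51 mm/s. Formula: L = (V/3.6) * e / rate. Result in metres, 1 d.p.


Convert speed: V = 145 / 3.6 = 40.2778 m/s
L = 40.2778 * 120 / 51
L = 4833.3333 / 51
L = 94.8 m

94.8


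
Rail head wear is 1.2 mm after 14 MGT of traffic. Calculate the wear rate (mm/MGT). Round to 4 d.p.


Wear rate = total wear / cumulative tonnage
Rate = 1.2 / 14
Rate = 0.0857 mm/MGT

0.0857


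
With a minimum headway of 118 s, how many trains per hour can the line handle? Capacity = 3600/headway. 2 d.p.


Capacity = 3600 / headway
Capacity = 3600 / 118
Capacity = 30.51 trains/hour

30.51


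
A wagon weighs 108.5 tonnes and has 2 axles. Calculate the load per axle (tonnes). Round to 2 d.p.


Load per axle = total weight / number of axles
Load = 108.5 / 2
Load = 54.25 tonnes

54.25


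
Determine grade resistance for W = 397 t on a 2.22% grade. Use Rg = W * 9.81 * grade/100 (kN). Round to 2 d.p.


Rg = W * 9.81 * grade / 100
Rg = 397 * 9.81 * 2.22 / 100
Rg = 3894.57 * 0.0222
Rg = 86.46 kN

86.46


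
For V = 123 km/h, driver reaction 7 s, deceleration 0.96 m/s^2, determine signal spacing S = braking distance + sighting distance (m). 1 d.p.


V = 123 / 3.6 = 34.1667 m/s
Braking distance = 34.1667^2 / (2*0.96) = 608.0006 m
Sighting distance = 34.1667 * 7 = 239.1667 m
S = 608.0006 + 239.1667 = 847.2 m

847.2


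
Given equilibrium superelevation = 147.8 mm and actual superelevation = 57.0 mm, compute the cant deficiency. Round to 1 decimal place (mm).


Cant deficiency = equilibrium cant - actual cant
CD = 147.8 - 57.0
CD = 90.8 mm

90.8


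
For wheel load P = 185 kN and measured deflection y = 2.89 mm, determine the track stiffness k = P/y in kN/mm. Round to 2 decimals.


Track stiffness k = P / y
k = 185 / 2.89
k = 64.01 kN/mm

64.01


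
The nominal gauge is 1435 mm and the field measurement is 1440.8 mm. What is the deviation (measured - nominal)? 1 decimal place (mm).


Deviation = measured - nominal
Deviation = 1440.8 - 1435
Deviation = 5.8 mm

5.8


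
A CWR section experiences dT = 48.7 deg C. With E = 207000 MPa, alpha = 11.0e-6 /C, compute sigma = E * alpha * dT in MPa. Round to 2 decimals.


sigma = E * alpha * dT
sigma = 207000 * 11.0e-6 * 48.7
sigma = 2.277 * 48.7
sigma = 110.89 MPa

110.89


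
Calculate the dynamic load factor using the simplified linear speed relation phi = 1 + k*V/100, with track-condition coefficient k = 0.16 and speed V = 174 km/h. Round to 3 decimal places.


phi = 1 + k * V / 100
phi = 1 + 0.16 * 174 / 100
phi = 1 + 0.2784
phi = 1.278

1.278


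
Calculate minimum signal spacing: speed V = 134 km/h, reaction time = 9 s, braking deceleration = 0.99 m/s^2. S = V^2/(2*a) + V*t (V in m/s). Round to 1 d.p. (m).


V = 134 / 3.6 = 37.2222 m/s
Braking distance = 37.2222^2 / (2*0.99) = 699.7444 m
Sighting distance = 37.2222 * 9 = 335.0 m
S = 699.7444 + 335.0 = 1034.7 m

1034.7


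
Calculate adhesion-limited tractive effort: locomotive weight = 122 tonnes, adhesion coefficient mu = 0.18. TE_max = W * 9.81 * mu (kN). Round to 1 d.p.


TE_max = W * g * mu
TE_max = 122 * 9.81 * 0.18
TE_max = 1196.82 * 0.18
TE_max = 215.4 kN

215.4


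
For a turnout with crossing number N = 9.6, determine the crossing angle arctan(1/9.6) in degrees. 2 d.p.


1/N = 1/9.6 = 0.104167
angle = arctan(0.104167) = 0.103792 rad
angle = 0.103792 * 180/pi = 5.95 degrees

5.95


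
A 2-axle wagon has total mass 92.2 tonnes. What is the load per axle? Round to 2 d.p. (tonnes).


Load per axle = total weight / number of axles
Load = 92.2 / 2
Load = 46.10 tonnes

46.10


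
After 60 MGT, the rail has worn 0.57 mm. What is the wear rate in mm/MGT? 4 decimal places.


Wear rate = total wear / cumulative tonnage
Rate = 0.57 / 60
Rate = 0.0095 mm/MGT

0.0095


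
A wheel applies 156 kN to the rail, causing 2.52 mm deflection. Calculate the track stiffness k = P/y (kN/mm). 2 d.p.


Track stiffness k = P / y
k = 156 / 2.52
k = 61.90 kN/mm

61.90


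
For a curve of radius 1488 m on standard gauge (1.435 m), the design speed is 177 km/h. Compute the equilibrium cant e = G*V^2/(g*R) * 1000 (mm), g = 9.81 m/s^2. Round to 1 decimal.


Convert speed: V = 177 / 3.6 = 49.1667 m/s
Apply formula: e = 1.435 * 49.1667^2 / (9.81 * 1488)
e = 1.435 * 2417.3611 / 14597.28
e = 0.237641 m = 237.6 mm

237.6


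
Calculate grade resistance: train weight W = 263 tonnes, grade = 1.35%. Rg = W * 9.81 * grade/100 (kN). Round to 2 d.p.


Rg = W * 9.81 * grade / 100
Rg = 263 * 9.81 * 1.35 / 100
Rg = 2580.03 * 0.0135
Rg = 34.83 kN

34.83


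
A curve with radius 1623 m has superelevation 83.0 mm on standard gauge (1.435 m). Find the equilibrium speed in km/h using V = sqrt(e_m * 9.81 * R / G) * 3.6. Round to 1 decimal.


Convert cant: e = 83.0 mm = 0.0830 m
V_ms = sqrt(0.0830 * 9.81 * 1623 / 1.435)
V_ms = sqrt(920.902641) = 30.3464 m/s
V = 30.3464 * 3.6 = 109.2 km/h

109.2


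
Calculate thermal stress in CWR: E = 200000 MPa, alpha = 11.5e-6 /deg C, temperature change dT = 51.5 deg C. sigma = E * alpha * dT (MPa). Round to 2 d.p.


sigma = E * alpha * dT
sigma = 200000 * 11.5e-6 * 51.5
sigma = 2.3 * 51.5
sigma = 118.45 MPa

118.45


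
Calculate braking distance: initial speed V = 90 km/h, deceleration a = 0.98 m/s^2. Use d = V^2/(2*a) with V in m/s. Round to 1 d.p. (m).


Convert speed: V = 90 / 3.6 = 25.0 m/s
V^2 = 625.0
d = 625.0 / (2 * 0.98)
d = 625.0 / 1.96
d = 318.9 m

318.9


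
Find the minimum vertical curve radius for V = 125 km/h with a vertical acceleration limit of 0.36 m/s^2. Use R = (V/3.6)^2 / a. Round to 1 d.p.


Convert speed: V = 125 / 3.6 = 34.7222 m/s
V^2 = 1205.6327 m^2/s^2
R_v = 1205.6327 / 0.36
R_v = 3349.0 m

3349.0


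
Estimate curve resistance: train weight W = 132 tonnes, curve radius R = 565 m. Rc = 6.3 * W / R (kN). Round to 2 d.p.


Rc = 6.3 * W / R
Rc = 6.3 * 132 / 565
Rc = 831.6 / 565
Rc = 1.47 kN

1.47


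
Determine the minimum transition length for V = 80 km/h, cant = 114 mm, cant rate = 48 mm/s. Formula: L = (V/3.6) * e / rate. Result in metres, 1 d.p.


Convert speed: V = 80 / 3.6 = 22.2222 m/s
L = 22.2222 * 114 / 48
L = 2533.3333 / 48
L = 52.8 m

52.8


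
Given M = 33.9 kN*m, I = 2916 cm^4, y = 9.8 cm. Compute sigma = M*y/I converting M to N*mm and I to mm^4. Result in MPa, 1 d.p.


Convert units:
M = 33.9 kN*m = 33900000 N*mm
y = 9.8 cm = 98 mm
I = 2916 cm^4 = 29160000 mm^4
sigma = 33900000 * 98 / 29160000
sigma = 113.9 MPa

113.9


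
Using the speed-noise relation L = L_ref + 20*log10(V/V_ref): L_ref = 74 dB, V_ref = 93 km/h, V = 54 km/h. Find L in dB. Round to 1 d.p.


V/V_ref = 54 / 93 = 0.580645
log10(0.580645) = -0.236089
20 * -0.236089 = -4.7218
L = 74 + -4.7218 = 69.3 dB

69.3


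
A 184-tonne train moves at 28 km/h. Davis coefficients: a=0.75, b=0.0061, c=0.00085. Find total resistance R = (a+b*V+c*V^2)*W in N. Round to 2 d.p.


b*V = 0.0061 * 28 = 0.1708
c*V^2 = 0.00085 * 784 = 0.6664
R_per_t = 0.75 + 0.1708 + 0.6664 = 1.5872 N/t
R_total = 1.5872 * 184 = 292.04 N

292.04


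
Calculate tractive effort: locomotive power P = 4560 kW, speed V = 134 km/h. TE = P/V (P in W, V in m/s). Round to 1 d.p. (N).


Convert: P = 4560 kW = 4560000 W
V = 134 / 3.6 = 37.2222 m/s
TE = 4560000 / 37.2222
TE = 122507.5 N

122507.5


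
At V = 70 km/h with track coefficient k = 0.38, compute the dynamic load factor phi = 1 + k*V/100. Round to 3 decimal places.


phi = 1 + k * V / 100
phi = 1 + 0.38 * 70 / 100
phi = 1 + 0.266
phi = 1.266

1.266


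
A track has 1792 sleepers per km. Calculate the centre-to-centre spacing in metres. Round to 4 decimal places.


Spacing = 1000 m / number of sleepers
Spacing = 1000 / 1792
Spacing = 0.5580 m

0.5580


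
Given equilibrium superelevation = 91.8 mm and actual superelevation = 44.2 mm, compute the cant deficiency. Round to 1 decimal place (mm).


Cant deficiency = equilibrium cant - actual cant
CD = 91.8 - 44.2
CD = 47.6 mm

47.6


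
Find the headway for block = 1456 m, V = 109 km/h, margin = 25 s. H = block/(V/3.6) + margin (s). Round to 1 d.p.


V = 109 / 3.6 = 30.2778 m/s
Block traversal time = 1456 / 30.2778 = 48.0881 s
Headway = 48.0881 + 25
Headway = 73.1 s

73.1


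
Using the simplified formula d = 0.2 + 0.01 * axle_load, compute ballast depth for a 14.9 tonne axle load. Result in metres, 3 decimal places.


d = 0.2 + 0.01 * 14.9
d = 0.2 + 0.149
d = 0.349 m

0.349


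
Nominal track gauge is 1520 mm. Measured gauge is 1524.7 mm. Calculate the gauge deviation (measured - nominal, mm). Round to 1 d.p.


Deviation = measured - nominal
Deviation = 1524.7 - 1520
Deviation = 4.7 mm

4.7


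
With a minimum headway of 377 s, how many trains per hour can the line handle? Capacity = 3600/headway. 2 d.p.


Capacity = 3600 / headway
Capacity = 3600 / 377
Capacity = 9.55 trains/hour

9.55


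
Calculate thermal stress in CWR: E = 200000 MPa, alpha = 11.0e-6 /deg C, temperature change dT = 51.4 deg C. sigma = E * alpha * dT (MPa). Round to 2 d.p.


sigma = E * alpha * dT
sigma = 200000 * 11.0e-6 * 51.4
sigma = 2.2 * 51.4
sigma = 113.08 MPa

113.08
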